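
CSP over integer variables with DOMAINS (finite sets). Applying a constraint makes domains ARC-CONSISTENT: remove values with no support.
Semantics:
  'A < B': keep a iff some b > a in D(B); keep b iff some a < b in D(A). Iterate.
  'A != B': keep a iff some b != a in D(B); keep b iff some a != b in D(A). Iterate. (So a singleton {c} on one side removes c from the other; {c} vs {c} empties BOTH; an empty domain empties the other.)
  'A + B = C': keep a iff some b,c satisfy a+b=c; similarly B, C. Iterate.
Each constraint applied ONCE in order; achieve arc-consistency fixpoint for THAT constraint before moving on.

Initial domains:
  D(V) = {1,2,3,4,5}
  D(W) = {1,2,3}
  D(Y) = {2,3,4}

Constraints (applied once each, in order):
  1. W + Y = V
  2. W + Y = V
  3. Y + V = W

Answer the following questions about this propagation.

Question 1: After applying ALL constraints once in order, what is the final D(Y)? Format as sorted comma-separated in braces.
Constraint 1 (W + Y = V) on D(W)={1,2,3} D(Y)={2,3,4} D(V)={1,2,3,4,5}: V {1,2,3,4,5}->{3,4,5}
Constraint 2 (W + Y = V) on D(W)={1,2,3} D(Y)={2,3,4} D(V)={3,4,5}: no change
Constraint 3 (Y + V = W) on D(Y)={2,3,4} D(V)={3,4,5} D(W)={1,2,3}: Y {2,3,4}->{}; V {3,4,5}->{}; W {1,2,3}->{}
So after all 3 constraints: D(Y) = {}

Answer: {}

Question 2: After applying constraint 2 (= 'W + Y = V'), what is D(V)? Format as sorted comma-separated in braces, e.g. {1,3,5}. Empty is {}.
Answer: {3,4,5}

Derivation:
Constraint 1 (W + Y = V) on D(W)={1,2,3} D(Y)={2,3,4} D(V)={1,2,3,4,5}: V {1,2,3,4,5}->{3,4,5}
Constraint 2 (W + Y = V) on D(W)={1,2,3} D(Y)={2,3,4} D(V)={3,4,5}: no change
So after constraint 2: D(V) = {3,4,5}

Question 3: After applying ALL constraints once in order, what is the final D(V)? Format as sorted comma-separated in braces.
Answer: {}

Derivation:
Constraint 1 (W + Y = V) on D(W)={1,2,3} D(Y)={2,3,4} D(V)={1,2,3,4,5}: V {1,2,3,4,5}->{3,4,5}
Constraint 2 (W + Y = V) on D(W)={1,2,3} D(Y)={2,3,4} D(V)={3,4,5}: no change
Constraint 3 (Y + V = W) on D(Y)={2,3,4} D(V)={3,4,5} D(W)={1,2,3}: Y {2,3,4}->{}; V {3,4,5}->{}; W {1,2,3}->{}
So after all 3 constraints: D(V) = {}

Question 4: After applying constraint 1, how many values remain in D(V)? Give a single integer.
Answer: 3

Derivation:
Constraint 1 (W + Y = V) on D(W)={1,2,3} D(Y)={2,3,4} D(V)={1,2,3,4,5}: V {1,2,3,4,5}->{3,4,5}
So after constraint 1: D(V)={3,4,5}, size = 3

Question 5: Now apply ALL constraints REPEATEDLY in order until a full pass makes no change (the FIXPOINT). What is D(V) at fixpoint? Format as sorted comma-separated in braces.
pass 0 (initial): D(V)={1,2,3,4,5}
pass 1: V {1,2,3,4,5}->{}; W {1,2,3}->{}; Y {2,3,4}->{}
pass 2: no change
Fixpoint after 2 passes: D(V) = {}

Answer: {}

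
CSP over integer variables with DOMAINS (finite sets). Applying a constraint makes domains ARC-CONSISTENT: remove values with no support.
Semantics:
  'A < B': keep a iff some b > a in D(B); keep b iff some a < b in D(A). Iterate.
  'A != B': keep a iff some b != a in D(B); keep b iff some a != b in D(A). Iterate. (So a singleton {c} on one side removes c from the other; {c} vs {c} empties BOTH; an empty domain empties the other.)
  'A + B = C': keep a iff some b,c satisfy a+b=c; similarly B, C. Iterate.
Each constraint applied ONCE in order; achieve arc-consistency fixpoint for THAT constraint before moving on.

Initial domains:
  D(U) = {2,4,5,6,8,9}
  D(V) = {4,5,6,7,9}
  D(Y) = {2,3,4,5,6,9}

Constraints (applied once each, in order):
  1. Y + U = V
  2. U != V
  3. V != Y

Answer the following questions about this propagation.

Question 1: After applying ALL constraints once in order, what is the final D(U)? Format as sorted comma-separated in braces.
Constraint 1 (Y + U = V) on D(Y)={2,3,4,5,6,9} D(U)={2,4,5,6,8,9} D(V)={4,5,6,7,9}: Y {2,3,4,5,6,9}->{2,3,4,5}; U {2,4,5,6,8,9}->{2,4,5,6}
Constraint 2 (U != V) on D(U)={2,4,5,6} D(V)={4,5,6,7,9}: no change
Constraint 3 (V != Y) on D(V)={4,5,6,7,9} D(Y)={2,3,4,5}: no change
So after all 3 constraints: D(U) = {2,4,5,6}

Answer: {2,4,5,6}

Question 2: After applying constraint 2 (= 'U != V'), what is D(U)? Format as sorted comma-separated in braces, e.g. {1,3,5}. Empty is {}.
Answer: {2,4,5,6}

Derivation:
Constraint 1 (Y + U = V) on D(Y)={2,3,4,5,6,9} D(U)={2,4,5,6,8,9} D(V)={4,5,6,7,9}: Y {2,3,4,5,6,9}->{2,3,4,5}; U {2,4,5,6,8,9}->{2,4,5,6}
Constraint 2 (U != V) on D(U)={2,4,5,6} D(V)={4,5,6,7,9}: no change
So after constraint 2: D(U) = {2,4,5,6}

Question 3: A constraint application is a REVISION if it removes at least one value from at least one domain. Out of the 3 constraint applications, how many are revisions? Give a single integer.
Constraint 1 (Y + U = V) on D(Y)={2,3,4,5,6,9} D(U)={2,4,5,6,8,9} D(V)={4,5,6,7,9}: Y {2,3,4,5,6,9}->{2,3,4,5}; U {2,4,5,6,8,9}->{2,4,5,6} => REVISION
Constraint 2 (U != V) on D(U)={2,4,5,6} D(V)={4,5,6,7,9}: no change => not a revision
Constraint 3 (V != Y) on D(V)={4,5,6,7,9} D(Y)={2,3,4,5}: no change => not a revision
Total revisions = 1

Answer: 1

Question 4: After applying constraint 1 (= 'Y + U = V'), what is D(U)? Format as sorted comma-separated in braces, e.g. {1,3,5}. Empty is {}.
Constraint 1 (Y + U = V) on D(Y)={2,3,4,5,6,9} D(U)={2,4,5,6,8,9} D(V)={4,5,6,7,9}: Y {2,3,4,5,6,9}->{2,3,4,5}; U {2,4,5,6,8,9}->{2,4,5,6}
So after constraint 1: D(U) = {2,4,5,6}

Answer: {2,4,5,6}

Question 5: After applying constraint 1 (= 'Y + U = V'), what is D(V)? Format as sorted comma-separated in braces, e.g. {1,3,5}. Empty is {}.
Constraint 1 (Y + U = V) on D(Y)={2,3,4,5,6,9} D(U)={2,4,5,6,8,9} D(V)={4,5,6,7,9}: Y {2,3,4,5,6,9}->{2,3,4,5}; U {2,4,5,6,8,9}->{2,4,5,6}
So after constraint 1: D(V) = {4,5,6,7,9}

Answer: {4,5,6,7,9}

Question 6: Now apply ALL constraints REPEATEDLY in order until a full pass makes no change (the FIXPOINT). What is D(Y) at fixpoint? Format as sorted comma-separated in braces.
Answer: {2,3,4,5}

Derivation:
pass 0 (initial): D(Y)={2,3,4,5,6,9}
pass 1: U {2,4,5,6,8,9}->{2,4,5,6}; Y {2,3,4,5,6,9}->{2,3,4,5}
pass 2: no change
Fixpoint after 2 passes: D(Y) = {2,3,4,5}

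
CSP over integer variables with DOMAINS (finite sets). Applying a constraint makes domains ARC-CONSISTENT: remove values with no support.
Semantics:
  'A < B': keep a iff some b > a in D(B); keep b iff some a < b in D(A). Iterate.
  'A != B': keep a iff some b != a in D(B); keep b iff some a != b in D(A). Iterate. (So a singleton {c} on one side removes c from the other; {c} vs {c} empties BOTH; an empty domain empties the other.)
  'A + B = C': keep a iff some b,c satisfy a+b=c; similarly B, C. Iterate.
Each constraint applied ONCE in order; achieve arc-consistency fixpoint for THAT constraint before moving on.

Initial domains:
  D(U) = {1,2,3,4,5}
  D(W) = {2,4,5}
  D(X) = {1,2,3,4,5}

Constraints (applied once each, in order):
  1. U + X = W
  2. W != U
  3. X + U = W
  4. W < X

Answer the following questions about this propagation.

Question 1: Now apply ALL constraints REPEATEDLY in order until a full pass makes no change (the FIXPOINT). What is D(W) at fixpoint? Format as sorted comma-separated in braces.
pass 0 (initial): D(W)={2,4,5}
pass 1: U {1,2,3,4,5}->{1,2,3,4}; W {2,4,5}->{2}; X {1,2,3,4,5}->{3,4}
pass 2: U {1,2,3,4}->{}; W {2}->{}; X {3,4}->{}
pass 3: no change
Fixpoint after 3 passes: D(W) = {}

Answer: {}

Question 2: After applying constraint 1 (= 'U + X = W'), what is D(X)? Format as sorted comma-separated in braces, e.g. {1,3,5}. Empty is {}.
Constraint 1 (U + X = W) on D(U)={1,2,3,4,5} D(X)={1,2,3,4,5} D(W)={2,4,5}: U {1,2,3,4,5}->{1,2,3,4}; X {1,2,3,4,5}->{1,2,3,4}
So after constraint 1: D(X) = {1,2,3,4}

Answer: {1,2,3,4}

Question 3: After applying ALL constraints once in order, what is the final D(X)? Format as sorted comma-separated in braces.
Answer: {3,4}

Derivation:
Constraint 1 (U + X = W) on D(U)={1,2,3,4,5} D(X)={1,2,3,4,5} D(W)={2,4,5}: U {1,2,3,4,5}->{1,2,3,4}; X {1,2,3,4,5}->{1,2,3,4}
Constraint 2 (W != U) on D(W)={2,4,5} D(U)={1,2,3,4}: no change
Constraint 3 (X + U = W) on D(X)={1,2,3,4} D(U)={1,2,3,4} D(W)={2,4,5}: no change
Constraint 4 (W < X) on D(W)={2,4,5} D(X)={1,2,3,4}: W {2,4,5}->{2}; X {1,2,3,4}->{3,4}
So after all 4 constraints: D(X) = {3,4}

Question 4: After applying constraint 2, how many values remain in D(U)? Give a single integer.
Answer: 4

Derivation:
Constraint 1 (U + X = W) on D(U)={1,2,3,4,5} D(X)={1,2,3,4,5} D(W)={2,4,5}: U {1,2,3,4,5}->{1,2,3,4}; X {1,2,3,4,5}->{1,2,3,4}
Constraint 2 (W != U) on D(W)={2,4,5} D(U)={1,2,3,4}: no change
So after constraint 2: D(U)={1,2,3,4}, size = 4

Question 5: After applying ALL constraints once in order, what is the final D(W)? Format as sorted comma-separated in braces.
Answer: {2}

Derivation:
Constraint 1 (U + X = W) on D(U)={1,2,3,4,5} D(X)={1,2,3,4,5} D(W)={2,4,5}: U {1,2,3,4,5}->{1,2,3,4}; X {1,2,3,4,5}->{1,2,3,4}
Constraint 2 (W != U) on D(W)={2,4,5} D(U)={1,2,3,4}: no change
Constraint 3 (X + U = W) on D(X)={1,2,3,4} D(U)={1,2,3,4} D(W)={2,4,5}: no change
Constraint 4 (W < X) on D(W)={2,4,5} D(X)={1,2,3,4}: W {2,4,5}->{2}; X {1,2,3,4}->{3,4}
So after all 4 constraints: D(W) = {2}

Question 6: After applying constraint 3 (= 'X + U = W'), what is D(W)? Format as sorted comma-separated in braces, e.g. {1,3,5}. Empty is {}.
Answer: {2,4,5}

Derivation:
Constraint 1 (U + X = W) on D(U)={1,2,3,4,5} D(X)={1,2,3,4,5} D(W)={2,4,5}: U {1,2,3,4,5}->{1,2,3,4}; X {1,2,3,4,5}->{1,2,3,4}
Constraint 2 (W != U) on D(W)={2,4,5} D(U)={1,2,3,4}: no change
Constraint 3 (X + U = W) on D(X)={1,2,3,4} D(U)={1,2,3,4} D(W)={2,4,5}: no change
So after constraint 3: D(W) = {2,4,5}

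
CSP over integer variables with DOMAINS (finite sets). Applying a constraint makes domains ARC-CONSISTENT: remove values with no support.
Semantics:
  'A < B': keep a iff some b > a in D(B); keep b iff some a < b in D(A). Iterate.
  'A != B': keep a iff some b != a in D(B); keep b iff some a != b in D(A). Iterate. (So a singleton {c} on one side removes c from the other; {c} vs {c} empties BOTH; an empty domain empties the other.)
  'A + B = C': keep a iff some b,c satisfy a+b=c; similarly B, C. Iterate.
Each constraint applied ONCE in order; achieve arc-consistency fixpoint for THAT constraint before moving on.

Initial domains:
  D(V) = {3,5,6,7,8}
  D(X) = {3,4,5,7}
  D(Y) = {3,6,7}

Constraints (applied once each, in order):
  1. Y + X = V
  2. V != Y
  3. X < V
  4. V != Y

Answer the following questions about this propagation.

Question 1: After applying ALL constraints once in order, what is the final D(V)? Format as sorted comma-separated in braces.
Constraint 1 (Y + X = V) on D(Y)={3,6,7} D(X)={3,4,5,7} D(V)={3,5,6,7,8}: Y {3,6,7}->{3}; X {3,4,5,7}->{3,4,5}; V {3,5,6,7,8}->{6,7,8}
Constraint 2 (V != Y) on D(V)={6,7,8} D(Y)={3}: no change
Constraint 3 (X < V) on D(X)={3,4,5} D(V)={6,7,8}: no change
Constraint 4 (V != Y) on D(V)={6,7,8} D(Y)={3}: no change
So after all 4 constraints: D(V) = {6,7,8}

Answer: {6,7,8}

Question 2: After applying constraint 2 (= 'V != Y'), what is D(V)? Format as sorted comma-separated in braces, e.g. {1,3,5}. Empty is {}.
Constraint 1 (Y + X = V) on D(Y)={3,6,7} D(X)={3,4,5,7} D(V)={3,5,6,7,8}: Y {3,6,7}->{3}; X {3,4,5,7}->{3,4,5}; V {3,5,6,7,8}->{6,7,8}
Constraint 2 (V != Y) on D(V)={6,7,8} D(Y)={3}: no change
So after constraint 2: D(V) = {6,7,8}

Answer: {6,7,8}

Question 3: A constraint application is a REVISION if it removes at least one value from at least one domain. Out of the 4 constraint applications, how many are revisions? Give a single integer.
Constraint 1 (Y + X = V) on D(Y)={3,6,7} D(X)={3,4,5,7} D(V)={3,5,6,7,8}: Y {3,6,7}->{3}; X {3,4,5,7}->{3,4,5}; V {3,5,6,7,8}->{6,7,8} => REVISION
Constraint 2 (V != Y) on D(V)={6,7,8} D(Y)={3}: no change => not a revision
Constraint 3 (X < V) on D(X)={3,4,5} D(V)={6,7,8}: no change => not a revision
Constraint 4 (V != Y) on D(V)={6,7,8} D(Y)={3}: no change => not a revision
Total revisions = 1

Answer: 1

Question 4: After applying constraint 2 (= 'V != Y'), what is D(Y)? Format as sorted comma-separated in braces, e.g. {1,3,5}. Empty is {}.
Constraint 1 (Y + X = V) on D(Y)={3,6,7} D(X)={3,4,5,7} D(V)={3,5,6,7,8}: Y {3,6,7}->{3}; X {3,4,5,7}->{3,4,5}; V {3,5,6,7,8}->{6,7,8}
Constraint 2 (V != Y) on D(V)={6,7,8} D(Y)={3}: no change
So after constraint 2: D(Y) = {3}

Answer: {3}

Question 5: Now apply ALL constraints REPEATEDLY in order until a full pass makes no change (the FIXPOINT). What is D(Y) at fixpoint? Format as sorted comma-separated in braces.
Answer: {3}

Derivation:
pass 0 (initial): D(Y)={3,6,7}
pass 1: V {3,5,6,7,8}->{6,7,8}; X {3,4,5,7}->{3,4,5}; Y {3,6,7}->{3}
pass 2: no change
Fixpoint after 2 passes: D(Y) = {3}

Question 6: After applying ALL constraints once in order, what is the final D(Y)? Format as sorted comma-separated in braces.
Answer: {3}

Derivation:
Constraint 1 (Y + X = V) on D(Y)={3,6,7} D(X)={3,4,5,7} D(V)={3,5,6,7,8}: Y {3,6,7}->{3}; X {3,4,5,7}->{3,4,5}; V {3,5,6,7,8}->{6,7,8}
Constraint 2 (V != Y) on D(V)={6,7,8} D(Y)={3}: no change
Constraint 3 (X < V) on D(X)={3,4,5} D(V)={6,7,8}: no change
Constraint 4 (V != Y) on D(V)={6,7,8} D(Y)={3}: no change
So after all 4 constraints: D(Y) = {3}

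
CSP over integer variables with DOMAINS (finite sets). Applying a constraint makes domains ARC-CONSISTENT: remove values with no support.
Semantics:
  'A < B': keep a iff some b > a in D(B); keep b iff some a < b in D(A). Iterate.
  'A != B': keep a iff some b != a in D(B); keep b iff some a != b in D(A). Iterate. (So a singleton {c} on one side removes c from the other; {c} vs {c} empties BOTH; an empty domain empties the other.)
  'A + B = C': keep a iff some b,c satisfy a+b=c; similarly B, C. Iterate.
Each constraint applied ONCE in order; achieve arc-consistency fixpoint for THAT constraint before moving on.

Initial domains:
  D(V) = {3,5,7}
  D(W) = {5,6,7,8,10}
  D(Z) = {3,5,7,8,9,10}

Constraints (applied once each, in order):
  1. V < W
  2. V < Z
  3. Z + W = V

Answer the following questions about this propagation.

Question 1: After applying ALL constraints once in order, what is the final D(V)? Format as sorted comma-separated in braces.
Answer: {}

Derivation:
Constraint 1 (V < W) on D(V)={3,5,7} D(W)={5,6,7,8,10}: no change
Constraint 2 (V < Z) on D(V)={3,5,7} D(Z)={3,5,7,8,9,10}: Z {3,5,7,8,9,10}->{5,7,8,9,10}
Constraint 3 (Z + W = V) on D(Z)={5,7,8,9,10} D(W)={5,6,7,8,10} D(V)={3,5,7}: Z {5,7,8,9,10}->{}; W {5,6,7,8,10}->{}; V {3,5,7}->{}
So after all 3 constraints: D(V) = {}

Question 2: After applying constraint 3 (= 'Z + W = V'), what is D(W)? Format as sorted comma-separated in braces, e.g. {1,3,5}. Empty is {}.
Constraint 1 (V < W) on D(V)={3,5,7} D(W)={5,6,7,8,10}: no change
Constraint 2 (V < Z) on D(V)={3,5,7} D(Z)={3,5,7,8,9,10}: Z {3,5,7,8,9,10}->{5,7,8,9,10}
Constraint 3 (Z + W = V) on D(Z)={5,7,8,9,10} D(W)={5,6,7,8,10} D(V)={3,5,7}: Z {5,7,8,9,10}->{}; W {5,6,7,8,10}->{}; V {3,5,7}->{}
So after constraint 3: D(W) = {}

Answer: {}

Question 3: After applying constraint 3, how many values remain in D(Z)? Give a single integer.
Answer: 0

Derivation:
Constraint 1 (V < W) on D(V)={3,5,7} D(W)={5,6,7,8,10}: no change
Constraint 2 (V < Z) on D(V)={3,5,7} D(Z)={3,5,7,8,9,10}: Z {3,5,7,8,9,10}->{5,7,8,9,10}
Constraint 3 (Z + W = V) on D(Z)={5,7,8,9,10} D(W)={5,6,7,8,10} D(V)={3,5,7}: Z {5,7,8,9,10}->{}; W {5,6,7,8,10}->{}; V {3,5,7}->{}
So after constraint 3: D(Z)={}, size = 0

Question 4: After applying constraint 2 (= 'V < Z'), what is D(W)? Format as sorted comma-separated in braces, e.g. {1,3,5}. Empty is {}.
Answer: {5,6,7,8,10}

Derivation:
Constraint 1 (V < W) on D(V)={3,5,7} D(W)={5,6,7,8,10}: no change
Constraint 2 (V < Z) on D(V)={3,5,7} D(Z)={3,5,7,8,9,10}: Z {3,5,7,8,9,10}->{5,7,8,9,10}
So after constraint 2: D(W) = {5,6,7,8,10}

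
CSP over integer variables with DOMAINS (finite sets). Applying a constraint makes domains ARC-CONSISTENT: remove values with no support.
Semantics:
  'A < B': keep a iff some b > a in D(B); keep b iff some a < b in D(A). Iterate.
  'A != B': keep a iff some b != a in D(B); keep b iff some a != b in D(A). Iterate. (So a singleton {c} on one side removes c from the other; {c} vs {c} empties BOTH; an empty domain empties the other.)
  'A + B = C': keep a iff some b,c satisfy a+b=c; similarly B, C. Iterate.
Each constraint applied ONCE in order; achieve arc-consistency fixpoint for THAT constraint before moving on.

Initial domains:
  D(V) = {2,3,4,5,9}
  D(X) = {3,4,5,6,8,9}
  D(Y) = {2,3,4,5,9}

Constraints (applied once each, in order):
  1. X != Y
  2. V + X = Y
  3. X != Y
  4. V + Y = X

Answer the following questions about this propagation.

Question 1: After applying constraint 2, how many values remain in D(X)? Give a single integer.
Answer: 4

Derivation:
Constraint 1 (X != Y) on D(X)={3,4,5,6,8,9} D(Y)={2,3,4,5,9}: no change
Constraint 2 (V + X = Y) on D(V)={2,3,4,5,9} D(X)={3,4,5,6,8,9} D(Y)={2,3,4,5,9}: V {2,3,4,5,9}->{2,3,4,5}; X {3,4,5,6,8,9}->{3,4,5,6}; Y {2,3,4,5,9}->{5,9}
So after constraint 2: D(X)={3,4,5,6}, size = 4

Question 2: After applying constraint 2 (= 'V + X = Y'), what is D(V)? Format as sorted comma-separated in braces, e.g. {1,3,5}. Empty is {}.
Answer: {2,3,4,5}

Derivation:
Constraint 1 (X != Y) on D(X)={3,4,5,6,8,9} D(Y)={2,3,4,5,9}: no change
Constraint 2 (V + X = Y) on D(V)={2,3,4,5,9} D(X)={3,4,5,6,8,9} D(Y)={2,3,4,5,9}: V {2,3,4,5,9}->{2,3,4,5}; X {3,4,5,6,8,9}->{3,4,5,6}; Y {2,3,4,5,9}->{5,9}
So after constraint 2: D(V) = {2,3,4,5}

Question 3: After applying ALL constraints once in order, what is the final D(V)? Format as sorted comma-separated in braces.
Answer: {}

Derivation:
Constraint 1 (X != Y) on D(X)={3,4,5,6,8,9} D(Y)={2,3,4,5,9}: no change
Constraint 2 (V + X = Y) on D(V)={2,3,4,5,9} D(X)={3,4,5,6,8,9} D(Y)={2,3,4,5,9}: V {2,3,4,5,9}->{2,3,4,5}; X {3,4,5,6,8,9}->{3,4,5,6}; Y {2,3,4,5,9}->{5,9}
Constraint 3 (X != Y) on D(X)={3,4,5,6} D(Y)={5,9}: no change
Constraint 4 (V + Y = X) on D(V)={2,3,4,5} D(Y)={5,9} D(X)={3,4,5,6}: V {2,3,4,5}->{}; Y {5,9}->{}; X {3,4,5,6}->{}
So after all 4 constraints: D(V) = {}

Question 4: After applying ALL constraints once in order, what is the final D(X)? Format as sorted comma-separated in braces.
Constraint 1 (X != Y) on D(X)={3,4,5,6,8,9} D(Y)={2,3,4,5,9}: no change
Constraint 2 (V + X = Y) on D(V)={2,3,4,5,9} D(X)={3,4,5,6,8,9} D(Y)={2,3,4,5,9}: V {2,3,4,5,9}->{2,3,4,5}; X {3,4,5,6,8,9}->{3,4,5,6}; Y {2,3,4,5,9}->{5,9}
Constraint 3 (X != Y) on D(X)={3,4,5,6} D(Y)={5,9}: no change
Constraint 4 (V + Y = X) on D(V)={2,3,4,5} D(Y)={5,9} D(X)={3,4,5,6}: V {2,3,4,5}->{}; Y {5,9}->{}; X {3,4,5,6}->{}
So after all 4 constraints: D(X) = {}

Answer: {}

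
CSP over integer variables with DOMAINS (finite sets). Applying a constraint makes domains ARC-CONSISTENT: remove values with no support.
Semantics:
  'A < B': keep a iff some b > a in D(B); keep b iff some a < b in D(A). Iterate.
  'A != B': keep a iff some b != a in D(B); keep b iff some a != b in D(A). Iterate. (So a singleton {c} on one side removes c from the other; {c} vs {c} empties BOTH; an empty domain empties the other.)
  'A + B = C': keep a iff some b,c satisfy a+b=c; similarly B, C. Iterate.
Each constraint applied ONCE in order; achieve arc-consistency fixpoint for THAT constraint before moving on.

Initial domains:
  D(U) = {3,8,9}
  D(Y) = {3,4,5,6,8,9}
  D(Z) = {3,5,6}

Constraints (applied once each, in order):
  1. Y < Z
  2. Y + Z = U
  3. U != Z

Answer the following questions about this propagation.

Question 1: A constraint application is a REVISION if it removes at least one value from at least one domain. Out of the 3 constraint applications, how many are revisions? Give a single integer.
Answer: 2

Derivation:
Constraint 1 (Y < Z) on D(Y)={3,4,5,6,8,9} D(Z)={3,5,6}: Y {3,4,5,6,8,9}->{3,4,5}; Z {3,5,6}->{5,6} => REVISION
Constraint 2 (Y + Z = U) on D(Y)={3,4,5} D(Z)={5,6} D(U)={3,8,9}: Y {3,4,5}->{3,4}; U {3,8,9}->{8,9} => REVISION
Constraint 3 (U != Z) on D(U)={8,9} D(Z)={5,6}: no change => not a revision
Total revisions = 2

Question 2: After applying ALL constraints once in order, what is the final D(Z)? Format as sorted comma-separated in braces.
Answer: {5,6}

Derivation:
Constraint 1 (Y < Z) on D(Y)={3,4,5,6,8,9} D(Z)={3,5,6}: Y {3,4,5,6,8,9}->{3,4,5}; Z {3,5,6}->{5,6}
Constraint 2 (Y + Z = U) on D(Y)={3,4,5} D(Z)={5,6} D(U)={3,8,9}: Y {3,4,5}->{3,4}; U {3,8,9}->{8,9}
Constraint 3 (U != Z) on D(U)={8,9} D(Z)={5,6}: no change
So after all 3 constraints: D(Z) = {5,6}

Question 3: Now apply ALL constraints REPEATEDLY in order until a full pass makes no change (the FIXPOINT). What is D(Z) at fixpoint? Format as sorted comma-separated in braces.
pass 0 (initial): D(Z)={3,5,6}
pass 1: U {3,8,9}->{8,9}; Y {3,4,5,6,8,9}->{3,4}; Z {3,5,6}->{5,6}
pass 2: no change
Fixpoint after 2 passes: D(Z) = {5,6}

Answer: {5,6}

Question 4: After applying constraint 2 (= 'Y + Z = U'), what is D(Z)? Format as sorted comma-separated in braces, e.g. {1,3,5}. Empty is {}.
Constraint 1 (Y < Z) on D(Y)={3,4,5,6,8,9} D(Z)={3,5,6}: Y {3,4,5,6,8,9}->{3,4,5}; Z {3,5,6}->{5,6}
Constraint 2 (Y + Z = U) on D(Y)={3,4,5} D(Z)={5,6} D(U)={3,8,9}: Y {3,4,5}->{3,4}; U {3,8,9}->{8,9}
So after constraint 2: D(Z) = {5,6}

Answer: {5,6}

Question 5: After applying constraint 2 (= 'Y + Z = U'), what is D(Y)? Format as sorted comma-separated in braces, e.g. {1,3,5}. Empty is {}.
Constraint 1 (Y < Z) on D(Y)={3,4,5,6,8,9} D(Z)={3,5,6}: Y {3,4,5,6,8,9}->{3,4,5}; Z {3,5,6}->{5,6}
Constraint 2 (Y + Z = U) on D(Y)={3,4,5} D(Z)={5,6} D(U)={3,8,9}: Y {3,4,5}->{3,4}; U {3,8,9}->{8,9}
So after constraint 2: D(Y) = {3,4}

Answer: {3,4}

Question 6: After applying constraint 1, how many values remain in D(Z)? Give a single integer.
Answer: 2

Derivation:
Constraint 1 (Y < Z) on D(Y)={3,4,5,6,8,9} D(Z)={3,5,6}: Y {3,4,5,6,8,9}->{3,4,5}; Z {3,5,6}->{5,6}
So after constraint 1: D(Z)={5,6}, size = 2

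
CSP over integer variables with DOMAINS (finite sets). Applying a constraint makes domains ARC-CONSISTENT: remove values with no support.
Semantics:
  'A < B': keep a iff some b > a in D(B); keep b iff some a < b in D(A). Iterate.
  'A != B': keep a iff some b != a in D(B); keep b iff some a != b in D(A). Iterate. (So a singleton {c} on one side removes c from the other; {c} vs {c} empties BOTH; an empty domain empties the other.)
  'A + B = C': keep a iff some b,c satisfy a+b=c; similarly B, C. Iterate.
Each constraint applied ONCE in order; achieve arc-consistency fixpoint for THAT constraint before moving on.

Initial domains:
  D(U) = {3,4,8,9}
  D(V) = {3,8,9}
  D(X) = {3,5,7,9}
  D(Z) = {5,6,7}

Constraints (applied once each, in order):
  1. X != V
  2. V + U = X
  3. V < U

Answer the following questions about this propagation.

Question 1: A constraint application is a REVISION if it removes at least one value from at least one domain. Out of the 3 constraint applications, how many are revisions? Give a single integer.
Constraint 1 (X != V) on D(X)={3,5,7,9} D(V)={3,8,9}: no change => not a revision
Constraint 2 (V + U = X) on D(V)={3,8,9} D(U)={3,4,8,9} D(X)={3,5,7,9}: V {3,8,9}->{3}; U {3,4,8,9}->{4}; X {3,5,7,9}->{7} => REVISION
Constraint 3 (V < U) on D(V)={3} D(U)={4}: no change => not a revision
Total revisions = 1

Answer: 1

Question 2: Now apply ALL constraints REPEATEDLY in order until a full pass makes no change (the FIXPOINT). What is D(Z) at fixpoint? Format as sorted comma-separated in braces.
pass 0 (initial): D(Z)={5,6,7}
pass 1: U {3,4,8,9}->{4}; V {3,8,9}->{3}; X {3,5,7,9}->{7}
pass 2: no change
Fixpoint after 2 passes: D(Z) = {5,6,7}

Answer: {5,6,7}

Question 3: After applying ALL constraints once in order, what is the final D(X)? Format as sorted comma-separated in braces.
Constraint 1 (X != V) on D(X)={3,5,7,9} D(V)={3,8,9}: no change
Constraint 2 (V + U = X) on D(V)={3,8,9} D(U)={3,4,8,9} D(X)={3,5,7,9}: V {3,8,9}->{3}; U {3,4,8,9}->{4}; X {3,5,7,9}->{7}
Constraint 3 (V < U) on D(V)={3} D(U)={4}: no change
So after all 3 constraints: D(X) = {7}

Answer: {7}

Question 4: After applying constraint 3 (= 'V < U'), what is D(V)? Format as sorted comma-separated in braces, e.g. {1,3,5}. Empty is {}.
Answer: {3}

Derivation:
Constraint 1 (X != V) on D(X)={3,5,7,9} D(V)={3,8,9}: no change
Constraint 2 (V + U = X) on D(V)={3,8,9} D(U)={3,4,8,9} D(X)={3,5,7,9}: V {3,8,9}->{3}; U {3,4,8,9}->{4}; X {3,5,7,9}->{7}
Constraint 3 (V < U) on D(V)={3} D(U)={4}: no change
So after constraint 3: D(V) = {3}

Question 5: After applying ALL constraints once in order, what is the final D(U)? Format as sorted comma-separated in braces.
Constraint 1 (X != V) on D(X)={3,5,7,9} D(V)={3,8,9}: no change
Constraint 2 (V + U = X) on D(V)={3,8,9} D(U)={3,4,8,9} D(X)={3,5,7,9}: V {3,8,9}->{3}; U {3,4,8,9}->{4}; X {3,5,7,9}->{7}
Constraint 3 (V < U) on D(V)={3} D(U)={4}: no change
So after all 3 constraints: D(U) = {4}

Answer: {4}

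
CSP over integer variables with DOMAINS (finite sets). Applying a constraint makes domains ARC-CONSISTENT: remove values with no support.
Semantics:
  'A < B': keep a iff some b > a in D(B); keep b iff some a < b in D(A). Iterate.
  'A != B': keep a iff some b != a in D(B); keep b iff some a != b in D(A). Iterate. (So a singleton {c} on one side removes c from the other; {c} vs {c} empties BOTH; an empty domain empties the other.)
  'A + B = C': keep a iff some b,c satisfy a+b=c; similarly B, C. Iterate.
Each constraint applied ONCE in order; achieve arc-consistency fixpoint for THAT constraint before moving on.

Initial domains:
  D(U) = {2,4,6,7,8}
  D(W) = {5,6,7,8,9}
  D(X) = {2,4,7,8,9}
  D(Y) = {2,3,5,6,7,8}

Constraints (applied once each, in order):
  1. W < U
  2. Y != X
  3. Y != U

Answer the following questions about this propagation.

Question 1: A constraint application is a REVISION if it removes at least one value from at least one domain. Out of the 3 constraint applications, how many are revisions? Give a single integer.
Constraint 1 (W < U) on D(W)={5,6,7,8,9} D(U)={2,4,6,7,8}: W {5,6,7,8,9}->{5,6,7}; U {2,4,6,7,8}->{6,7,8} => REVISION
Constraint 2 (Y != X) on D(Y)={2,3,5,6,7,8} D(X)={2,4,7,8,9}: no change => not a revision
Constraint 3 (Y != U) on D(Y)={2,3,5,6,7,8} D(U)={6,7,8}: no change => not a revision
Total revisions = 1

Answer: 1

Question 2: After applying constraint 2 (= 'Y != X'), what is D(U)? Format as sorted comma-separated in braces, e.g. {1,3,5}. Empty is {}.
Answer: {6,7,8}

Derivation:
Constraint 1 (W < U) on D(W)={5,6,7,8,9} D(U)={2,4,6,7,8}: W {5,6,7,8,9}->{5,6,7}; U {2,4,6,7,8}->{6,7,8}
Constraint 2 (Y != X) on D(Y)={2,3,5,6,7,8} D(X)={2,4,7,8,9}: no change
So after constraint 2: D(U) = {6,7,8}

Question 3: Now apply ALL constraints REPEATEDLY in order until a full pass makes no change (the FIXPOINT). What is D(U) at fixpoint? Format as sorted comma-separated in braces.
pass 0 (initial): D(U)={2,4,6,7,8}
pass 1: U {2,4,6,7,8}->{6,7,8}; W {5,6,7,8,9}->{5,6,7}
pass 2: no change
Fixpoint after 2 passes: D(U) = {6,7,8}

Answer: {6,7,8}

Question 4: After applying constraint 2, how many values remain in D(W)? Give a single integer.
Answer: 3

Derivation:
Constraint 1 (W < U) on D(W)={5,6,7,8,9} D(U)={2,4,6,7,8}: W {5,6,7,8,9}->{5,6,7}; U {2,4,6,7,8}->{6,7,8}
Constraint 2 (Y != X) on D(Y)={2,3,5,6,7,8} D(X)={2,4,7,8,9}: no change
So after constraint 2: D(W)={5,6,7}, size = 3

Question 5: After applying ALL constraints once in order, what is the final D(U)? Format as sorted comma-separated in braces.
Answer: {6,7,8}

Derivation:
Constraint 1 (W < U) on D(W)={5,6,7,8,9} D(U)={2,4,6,7,8}: W {5,6,7,8,9}->{5,6,7}; U {2,4,6,7,8}->{6,7,8}
Constraint 2 (Y != X) on D(Y)={2,3,5,6,7,8} D(X)={2,4,7,8,9}: no change
Constraint 3 (Y != U) on D(Y)={2,3,5,6,7,8} D(U)={6,7,8}: no change
So after all 3 constraints: D(U) = {6,7,8}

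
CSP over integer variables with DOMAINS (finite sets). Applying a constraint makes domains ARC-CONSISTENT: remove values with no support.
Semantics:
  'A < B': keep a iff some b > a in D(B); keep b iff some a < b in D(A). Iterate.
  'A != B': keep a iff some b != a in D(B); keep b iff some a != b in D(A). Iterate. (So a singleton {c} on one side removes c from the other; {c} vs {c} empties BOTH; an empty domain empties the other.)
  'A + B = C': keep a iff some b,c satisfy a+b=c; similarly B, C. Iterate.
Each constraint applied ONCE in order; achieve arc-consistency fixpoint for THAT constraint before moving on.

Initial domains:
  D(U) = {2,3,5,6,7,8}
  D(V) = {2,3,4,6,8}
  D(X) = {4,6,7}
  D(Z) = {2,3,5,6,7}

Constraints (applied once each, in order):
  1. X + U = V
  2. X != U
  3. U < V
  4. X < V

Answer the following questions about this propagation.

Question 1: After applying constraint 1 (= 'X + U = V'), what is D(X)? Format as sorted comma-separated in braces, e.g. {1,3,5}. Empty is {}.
Answer: {4,6}

Derivation:
Constraint 1 (X + U = V) on D(X)={4,6,7} D(U)={2,3,5,6,7,8} D(V)={2,3,4,6,8}: X {4,6,7}->{4,6}; U {2,3,5,6,7,8}->{2}; V {2,3,4,6,8}->{6,8}
So after constraint 1: D(X) = {4,6}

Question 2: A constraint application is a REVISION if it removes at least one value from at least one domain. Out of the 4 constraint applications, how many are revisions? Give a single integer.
Answer: 1

Derivation:
Constraint 1 (X + U = V) on D(X)={4,6,7} D(U)={2,3,5,6,7,8} D(V)={2,3,4,6,8}: X {4,6,7}->{4,6}; U {2,3,5,6,7,8}->{2}; V {2,3,4,6,8}->{6,8} => REVISION
Constraint 2 (X != U) on D(X)={4,6} D(U)={2}: no change => not a revision
Constraint 3 (U < V) on D(U)={2} D(V)={6,8}: no change => not a revision
Constraint 4 (X < V) on D(X)={4,6} D(V)={6,8}: no change => not a revision
Total revisions = 1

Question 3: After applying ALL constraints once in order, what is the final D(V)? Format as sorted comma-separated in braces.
Constraint 1 (X + U = V) on D(X)={4,6,7} D(U)={2,3,5,6,7,8} D(V)={2,3,4,6,8}: X {4,6,7}->{4,6}; U {2,3,5,6,7,8}->{2}; V {2,3,4,6,8}->{6,8}
Constraint 2 (X != U) on D(X)={4,6} D(U)={2}: no change
Constraint 3 (U < V) on D(U)={2} D(V)={6,8}: no change
Constraint 4 (X < V) on D(X)={4,6} D(V)={6,8}: no change
So after all 4 constraints: D(V) = {6,8}

Answer: {6,8}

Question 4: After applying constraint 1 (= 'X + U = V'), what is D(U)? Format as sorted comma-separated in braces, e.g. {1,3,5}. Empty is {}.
Constraint 1 (X + U = V) on D(X)={4,6,7} D(U)={2,3,5,6,7,8} D(V)={2,3,4,6,8}: X {4,6,7}->{4,6}; U {2,3,5,6,7,8}->{2}; V {2,3,4,6,8}->{6,8}
So after constraint 1: D(U) = {2}

Answer: {2}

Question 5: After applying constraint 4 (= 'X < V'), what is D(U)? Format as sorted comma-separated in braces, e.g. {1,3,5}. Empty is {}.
Answer: {2}

Derivation:
Constraint 1 (X + U = V) on D(X)={4,6,7} D(U)={2,3,5,6,7,8} D(V)={2,3,4,6,8}: X {4,6,7}->{4,6}; U {2,3,5,6,7,8}->{2}; V {2,3,4,6,8}->{6,8}
Constraint 2 (X != U) on D(X)={4,6} D(U)={2}: no change
Constraint 3 (U < V) on D(U)={2} D(V)={6,8}: no change
Constraint 4 (X < V) on D(X)={4,6} D(V)={6,8}: no change
So after constraint 4: D(U) = {2}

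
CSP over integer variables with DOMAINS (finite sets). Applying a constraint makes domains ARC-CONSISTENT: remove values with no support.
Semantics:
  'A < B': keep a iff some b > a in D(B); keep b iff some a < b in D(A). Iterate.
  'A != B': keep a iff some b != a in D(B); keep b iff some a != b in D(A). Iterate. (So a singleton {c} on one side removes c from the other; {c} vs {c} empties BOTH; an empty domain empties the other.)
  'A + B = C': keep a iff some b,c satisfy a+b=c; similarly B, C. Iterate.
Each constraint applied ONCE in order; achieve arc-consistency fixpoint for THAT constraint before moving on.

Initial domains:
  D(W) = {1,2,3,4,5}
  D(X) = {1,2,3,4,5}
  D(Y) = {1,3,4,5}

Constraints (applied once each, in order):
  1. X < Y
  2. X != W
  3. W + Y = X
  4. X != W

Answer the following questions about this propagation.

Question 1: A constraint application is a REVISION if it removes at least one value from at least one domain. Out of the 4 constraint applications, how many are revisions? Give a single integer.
Constraint 1 (X < Y) on D(X)={1,2,3,4,5} D(Y)={1,3,4,5}: X {1,2,3,4,5}->{1,2,3,4}; Y {1,3,4,5}->{3,4,5} => REVISION
Constraint 2 (X != W) on D(X)={1,2,3,4} D(W)={1,2,3,4,5}: no change => not a revision
Constraint 3 (W + Y = X) on D(W)={1,2,3,4,5} D(Y)={3,4,5} D(X)={1,2,3,4}: W {1,2,3,4,5}->{1}; Y {3,4,5}->{3}; X {1,2,3,4}->{4} => REVISION
Constraint 4 (X != W) on D(X)={4} D(W)={1}: no change => not a revision
Total revisions = 2

Answer: 2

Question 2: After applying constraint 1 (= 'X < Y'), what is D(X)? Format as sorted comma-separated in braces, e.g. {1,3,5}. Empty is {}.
Answer: {1,2,3,4}

Derivation:
Constraint 1 (X < Y) on D(X)={1,2,3,4,5} D(Y)={1,3,4,5}: X {1,2,3,4,5}->{1,2,3,4}; Y {1,3,4,5}->{3,4,5}
So after constraint 1: D(X) = {1,2,3,4}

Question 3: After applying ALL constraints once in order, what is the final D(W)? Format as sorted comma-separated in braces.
Answer: {1}

Derivation:
Constraint 1 (X < Y) on D(X)={1,2,3,4,5} D(Y)={1,3,4,5}: X {1,2,3,4,5}->{1,2,3,4}; Y {1,3,4,5}->{3,4,5}
Constraint 2 (X != W) on D(X)={1,2,3,4} D(W)={1,2,3,4,5}: no change
Constraint 3 (W + Y = X) on D(W)={1,2,3,4,5} D(Y)={3,4,5} D(X)={1,2,3,4}: W {1,2,3,4,5}->{1}; Y {3,4,5}->{3}; X {1,2,3,4}->{4}
Constraint 4 (X != W) on D(X)={4} D(W)={1}: no change
So after all 4 constraints: D(W) = {1}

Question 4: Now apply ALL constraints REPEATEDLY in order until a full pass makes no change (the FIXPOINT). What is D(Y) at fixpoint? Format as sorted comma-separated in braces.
pass 0 (initial): D(Y)={1,3,4,5}
pass 1: W {1,2,3,4,5}->{1}; X {1,2,3,4,5}->{4}; Y {1,3,4,5}->{3}
pass 2: W {1}->{}; X {4}->{}; Y {3}->{}
pass 3: no change
Fixpoint after 3 passes: D(Y) = {}

Answer: {}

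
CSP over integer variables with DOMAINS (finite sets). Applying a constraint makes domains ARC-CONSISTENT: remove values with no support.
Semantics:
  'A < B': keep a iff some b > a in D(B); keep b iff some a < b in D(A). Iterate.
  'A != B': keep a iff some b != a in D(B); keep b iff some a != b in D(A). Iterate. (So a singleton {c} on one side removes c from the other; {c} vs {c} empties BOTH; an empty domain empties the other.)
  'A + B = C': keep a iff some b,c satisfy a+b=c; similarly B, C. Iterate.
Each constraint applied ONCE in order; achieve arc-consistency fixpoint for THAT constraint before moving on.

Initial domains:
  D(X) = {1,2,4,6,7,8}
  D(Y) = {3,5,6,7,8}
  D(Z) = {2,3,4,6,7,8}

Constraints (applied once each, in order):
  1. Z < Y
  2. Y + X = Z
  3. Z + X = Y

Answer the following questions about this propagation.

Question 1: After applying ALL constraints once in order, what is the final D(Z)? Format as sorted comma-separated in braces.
Answer: {4}

Derivation:
Constraint 1 (Z < Y) on D(Z)={2,3,4,6,7,8} D(Y)={3,5,6,7,8}: Z {2,3,4,6,7,8}->{2,3,4,6,7}
Constraint 2 (Y + X = Z) on D(Y)={3,5,6,7,8} D(X)={1,2,4,6,7,8} D(Z)={2,3,4,6,7}: Y {3,5,6,7,8}->{3,5,6}; X {1,2,4,6,7,8}->{1,2,4}; Z {2,3,4,6,7}->{4,6,7}
Constraint 3 (Z + X = Y) on D(Z)={4,6,7} D(X)={1,2,4} D(Y)={3,5,6}: Z {4,6,7}->{4}; X {1,2,4}->{1,2}; Y {3,5,6}->{5,6}
So after all 3 constraints: D(Z) = {4}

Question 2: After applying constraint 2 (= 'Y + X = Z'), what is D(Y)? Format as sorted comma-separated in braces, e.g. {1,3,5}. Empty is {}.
Answer: {3,5,6}

Derivation:
Constraint 1 (Z < Y) on D(Z)={2,3,4,6,7,8} D(Y)={3,5,6,7,8}: Z {2,3,4,6,7,8}->{2,3,4,6,7}
Constraint 2 (Y + X = Z) on D(Y)={3,5,6,7,8} D(X)={1,2,4,6,7,8} D(Z)={2,3,4,6,7}: Y {3,5,6,7,8}->{3,5,6}; X {1,2,4,6,7,8}->{1,2,4}; Z {2,3,4,6,7}->{4,6,7}
So after constraint 2: D(Y) = {3,5,6}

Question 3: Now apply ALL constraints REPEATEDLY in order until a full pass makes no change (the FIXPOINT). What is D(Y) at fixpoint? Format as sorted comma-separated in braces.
Answer: {}

Derivation:
pass 0 (initial): D(Y)={3,5,6,7,8}
pass 1: X {1,2,4,6,7,8}->{1,2}; Y {3,5,6,7,8}->{5,6}; Z {2,3,4,6,7,8}->{4}
pass 2: X {1,2}->{}; Y {5,6}->{}; Z {4}->{}
pass 3: no change
Fixpoint after 3 passes: D(Y) = {}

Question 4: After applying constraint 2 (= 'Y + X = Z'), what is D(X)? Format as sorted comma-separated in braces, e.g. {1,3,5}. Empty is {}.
Answer: {1,2,4}

Derivation:
Constraint 1 (Z < Y) on D(Z)={2,3,4,6,7,8} D(Y)={3,5,6,7,8}: Z {2,3,4,6,7,8}->{2,3,4,6,7}
Constraint 2 (Y + X = Z) on D(Y)={3,5,6,7,8} D(X)={1,2,4,6,7,8} D(Z)={2,3,4,6,7}: Y {3,5,6,7,8}->{3,5,6}; X {1,2,4,6,7,8}->{1,2,4}; Z {2,3,4,6,7}->{4,6,7}
So after constraint 2: D(X) = {1,2,4}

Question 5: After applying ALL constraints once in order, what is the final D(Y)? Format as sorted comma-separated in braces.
Constraint 1 (Z < Y) on D(Z)={2,3,4,6,7,8} D(Y)={3,5,6,7,8}: Z {2,3,4,6,7,8}->{2,3,4,6,7}
Constraint 2 (Y + X = Z) on D(Y)={3,5,6,7,8} D(X)={1,2,4,6,7,8} D(Z)={2,3,4,6,7}: Y {3,5,6,7,8}->{3,5,6}; X {1,2,4,6,7,8}->{1,2,4}; Z {2,3,4,6,7}->{4,6,7}
Constraint 3 (Z + X = Y) on D(Z)={4,6,7} D(X)={1,2,4} D(Y)={3,5,6}: Z {4,6,7}->{4}; X {1,2,4}->{1,2}; Y {3,5,6}->{5,6}
So after all 3 constraints: D(Y) = {5,6}

Answer: {5,6}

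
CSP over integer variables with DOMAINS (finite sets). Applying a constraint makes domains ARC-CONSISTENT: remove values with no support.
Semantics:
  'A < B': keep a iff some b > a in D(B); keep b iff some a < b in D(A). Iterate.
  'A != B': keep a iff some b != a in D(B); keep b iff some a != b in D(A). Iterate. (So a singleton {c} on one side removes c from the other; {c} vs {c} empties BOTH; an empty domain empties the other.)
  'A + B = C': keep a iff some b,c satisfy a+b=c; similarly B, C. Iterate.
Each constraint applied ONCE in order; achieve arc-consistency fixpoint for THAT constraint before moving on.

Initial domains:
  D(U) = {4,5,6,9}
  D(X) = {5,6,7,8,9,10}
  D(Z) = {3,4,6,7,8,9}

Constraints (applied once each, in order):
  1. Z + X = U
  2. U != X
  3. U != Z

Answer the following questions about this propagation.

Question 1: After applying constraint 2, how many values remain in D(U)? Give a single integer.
Answer: 1

Derivation:
Constraint 1 (Z + X = U) on D(Z)={3,4,6,7,8,9} D(X)={5,6,7,8,9,10} D(U)={4,5,6,9}: Z {3,4,6,7,8,9}->{3,4}; X {5,6,7,8,9,10}->{5,6}; U {4,5,6,9}->{9}
Constraint 2 (U != X) on D(U)={9} D(X)={5,6}: no change
So after constraint 2: D(U)={9}, size = 1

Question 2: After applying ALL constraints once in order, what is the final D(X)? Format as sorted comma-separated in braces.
Constraint 1 (Z + X = U) on D(Z)={3,4,6,7,8,9} D(X)={5,6,7,8,9,10} D(U)={4,5,6,9}: Z {3,4,6,7,8,9}->{3,4}; X {5,6,7,8,9,10}->{5,6}; U {4,5,6,9}->{9}
Constraint 2 (U != X) on D(U)={9} D(X)={5,6}: no change
Constraint 3 (U != Z) on D(U)={9} D(Z)={3,4}: no change
So after all 3 constraints: D(X) = {5,6}

Answer: {5,6}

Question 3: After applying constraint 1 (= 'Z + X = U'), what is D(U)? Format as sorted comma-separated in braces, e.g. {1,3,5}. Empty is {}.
Constraint 1 (Z + X = U) on D(Z)={3,4,6,7,8,9} D(X)={5,6,7,8,9,10} D(U)={4,5,6,9}: Z {3,4,6,7,8,9}->{3,4}; X {5,6,7,8,9,10}->{5,6}; U {4,5,6,9}->{9}
So after constraint 1: D(U) = {9}

Answer: {9}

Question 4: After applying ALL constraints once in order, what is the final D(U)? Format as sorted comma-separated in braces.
Constraint 1 (Z + X = U) on D(Z)={3,4,6,7,8,9} D(X)={5,6,7,8,9,10} D(U)={4,5,6,9}: Z {3,4,6,7,8,9}->{3,4}; X {5,6,7,8,9,10}->{5,6}; U {4,5,6,9}->{9}
Constraint 2 (U != X) on D(U)={9} D(X)={5,6}: no change
Constraint 3 (U != Z) on D(U)={9} D(Z)={3,4}: no change
So after all 3 constraints: D(U) = {9}

Answer: {9}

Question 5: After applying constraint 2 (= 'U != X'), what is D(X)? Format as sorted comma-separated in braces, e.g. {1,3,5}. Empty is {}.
Constraint 1 (Z + X = U) on D(Z)={3,4,6,7,8,9} D(X)={5,6,7,8,9,10} D(U)={4,5,6,9}: Z {3,4,6,7,8,9}->{3,4}; X {5,6,7,8,9,10}->{5,6}; U {4,5,6,9}->{9}
Constraint 2 (U != X) on D(U)={9} D(X)={5,6}: no change
So after constraint 2: D(X) = {5,6}

Answer: {5,6}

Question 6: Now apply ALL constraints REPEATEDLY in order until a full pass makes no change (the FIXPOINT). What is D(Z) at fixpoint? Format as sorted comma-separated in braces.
pass 0 (initial): D(Z)={3,4,6,7,8,9}
pass 1: U {4,5,6,9}->{9}; X {5,6,7,8,9,10}->{5,6}; Z {3,4,6,7,8,9}->{3,4}
pass 2: no change
Fixpoint after 2 passes: D(Z) = {3,4}

Answer: {3,4}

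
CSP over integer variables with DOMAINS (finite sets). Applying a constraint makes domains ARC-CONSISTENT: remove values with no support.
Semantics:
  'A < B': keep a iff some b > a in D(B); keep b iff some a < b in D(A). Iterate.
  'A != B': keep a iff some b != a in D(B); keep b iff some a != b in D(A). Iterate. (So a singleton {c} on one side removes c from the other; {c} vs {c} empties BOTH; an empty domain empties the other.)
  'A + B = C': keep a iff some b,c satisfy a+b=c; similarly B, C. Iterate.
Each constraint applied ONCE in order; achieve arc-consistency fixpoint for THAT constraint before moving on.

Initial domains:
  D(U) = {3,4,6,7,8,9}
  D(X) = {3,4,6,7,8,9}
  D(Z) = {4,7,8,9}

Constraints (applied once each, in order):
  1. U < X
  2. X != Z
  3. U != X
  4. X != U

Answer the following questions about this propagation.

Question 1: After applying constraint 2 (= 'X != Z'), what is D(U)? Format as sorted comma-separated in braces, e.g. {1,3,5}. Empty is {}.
Constraint 1 (U < X) on D(U)={3,4,6,7,8,9} D(X)={3,4,6,7,8,9}: U {3,4,6,7,8,9}->{3,4,6,7,8}; X {3,4,6,7,8,9}->{4,6,7,8,9}
Constraint 2 (X != Z) on D(X)={4,6,7,8,9} D(Z)={4,7,8,9}: no change
So after constraint 2: D(U) = {3,4,6,7,8}

Answer: {3,4,6,7,8}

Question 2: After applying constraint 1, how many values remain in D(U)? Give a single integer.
Constraint 1 (U < X) on D(U)={3,4,6,7,8,9} D(X)={3,4,6,7,8,9}: U {3,4,6,7,8,9}->{3,4,6,7,8}; X {3,4,6,7,8,9}->{4,6,7,8,9}
So after constraint 1: D(U)={3,4,6,7,8}, size = 5

Answer: 5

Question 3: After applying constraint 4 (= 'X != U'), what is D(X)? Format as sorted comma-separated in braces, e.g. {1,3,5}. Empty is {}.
Answer: {4,6,7,8,9}

Derivation:
Constraint 1 (U < X) on D(U)={3,4,6,7,8,9} D(X)={3,4,6,7,8,9}: U {3,4,6,7,8,9}->{3,4,6,7,8}; X {3,4,6,7,8,9}->{4,6,7,8,9}
Constraint 2 (X != Z) on D(X)={4,6,7,8,9} D(Z)={4,7,8,9}: no change
Constraint 3 (U != X) on D(U)={3,4,6,7,8} D(X)={4,6,7,8,9}: no change
Constraint 4 (X != U) on D(X)={4,6,7,8,9} D(U)={3,4,6,7,8}: no change
So after constraint 4: D(X) = {4,6,7,8,9}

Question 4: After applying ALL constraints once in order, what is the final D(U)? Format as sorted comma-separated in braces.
Constraint 1 (U < X) on D(U)={3,4,6,7,8,9} D(X)={3,4,6,7,8,9}: U {3,4,6,7,8,9}->{3,4,6,7,8}; X {3,4,6,7,8,9}->{4,6,7,8,9}
Constraint 2 (X != Z) on D(X)={4,6,7,8,9} D(Z)={4,7,8,9}: no change
Constraint 3 (U != X) on D(U)={3,4,6,7,8} D(X)={4,6,7,8,9}: no change
Constraint 4 (X != U) on D(X)={4,6,7,8,9} D(U)={3,4,6,7,8}: no change
So after all 4 constraints: D(U) = {3,4,6,7,8}

Answer: {3,4,6,7,8}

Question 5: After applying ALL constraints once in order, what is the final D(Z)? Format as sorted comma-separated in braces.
Answer: {4,7,8,9}

Derivation:
Constraint 1 (U < X) on D(U)={3,4,6,7,8,9} D(X)={3,4,6,7,8,9}: U {3,4,6,7,8,9}->{3,4,6,7,8}; X {3,4,6,7,8,9}->{4,6,7,8,9}
Constraint 2 (X != Z) on D(X)={4,6,7,8,9} D(Z)={4,7,8,9}: no change
Constraint 3 (U != X) on D(U)={3,4,6,7,8} D(X)={4,6,7,8,9}: no change
Constraint 4 (X != U) on D(X)={4,6,7,8,9} D(U)={3,4,6,7,8}: no change
So after all 4 constraints: D(Z) = {4,7,8,9}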